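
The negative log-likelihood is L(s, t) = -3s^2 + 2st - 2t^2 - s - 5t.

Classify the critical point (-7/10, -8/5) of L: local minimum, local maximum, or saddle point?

local maximum

The Hessian of L is constant: H = [[-6, 2], [2, -4]].
det(H) = (-6)·(-4) − 2² = 20.
det(H) > 0 and tr(H) = -10 < 0, so H is negative definite and the point is a local maximum.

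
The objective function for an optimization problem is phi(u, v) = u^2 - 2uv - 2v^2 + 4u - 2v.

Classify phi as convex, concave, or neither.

neither

phi is quadratic, so its Hessian is the constant matrix H = [[2, -2], [-2, -4]].
det(H) = -12, tr(H) = -2.
det(H) < 0, so H is indefinite: neither convex nor concave.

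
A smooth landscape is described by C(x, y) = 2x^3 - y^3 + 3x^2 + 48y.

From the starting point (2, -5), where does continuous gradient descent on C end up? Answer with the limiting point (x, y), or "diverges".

C is separable, so gradient descent decouples: x follows -∂C/∂x, y follows -∂C/∂y.
∂C/∂x = 6x(x + 1); at x=2 this is 36, so x decreases.
∂C/∂y = -3(y - 4)(y + 4); at y=-5 this is -27, so y increases.
x converges to its nearest critical value 0 (a local min of the x-part); y converges to -4. The iterate converges to (0, -4).

(0, -4)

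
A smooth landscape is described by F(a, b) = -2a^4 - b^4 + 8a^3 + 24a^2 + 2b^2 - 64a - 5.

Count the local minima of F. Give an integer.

1

F separates as a function of a plus a function of b, so ∇F=0 decouples.
∂F/∂a = -8(a - 4)(a - 1)(a + 2) = 0 at a ∈ {-2, 1, 4}; ∂F/∂b = -4b(b - 1)(b + 1) = 0 at b ∈ {-1, 0, 1}.
The Hessian is diagonal: diag(F_aa, F_bb). Second derivatives: F_aa(-2)=-144, F_aa(1)=72, F_aa(4)=-144; F_bb(-1)=-8, F_bb(0)=4, F_bb(1)=-8.
Local minima occur where both diagonal entries positive: (1, 0). Count: 1.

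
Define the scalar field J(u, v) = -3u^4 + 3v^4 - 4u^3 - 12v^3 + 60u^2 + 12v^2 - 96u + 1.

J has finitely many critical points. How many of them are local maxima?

J separates as a function of u plus a function of v, so ∇J=0 decouples.
∂J/∂u = -12(u - 2)(u - 1)(u + 4) = 0 at u ∈ {-4, 1, 2}; ∂J/∂v = 12v(v - 2)(v - 1) = 0 at v ∈ {0, 1, 2}.
The Hessian is diagonal: diag(J_uu, J_vv). Second derivatives: J_uu(-4)=-360, J_uu(1)=60, J_uu(2)=-72; J_vv(0)=24, J_vv(1)=-12, J_vv(2)=24.
Local maxima occur where both diagonal entries negative: (-4, 1), (2, 1). Count: 2.

2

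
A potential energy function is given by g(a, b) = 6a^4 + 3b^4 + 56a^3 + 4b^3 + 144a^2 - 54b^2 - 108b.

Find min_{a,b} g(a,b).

g(a,b) separates as P(a) + Q(b), so its minimum is min P + min Q.
P'(a) = 24a(a + 3)(a + 4) vanishes at a ∈ {-4, -3, 0}; Q'(b) = 12(b - 3)(b + 1)(b + 3) vanishes at b ∈ {-3, -1, 3}.
Local minima of P (where P''>0): P(-4)=256, P(0)=0. Local minima of Q: Q(-3)=-27, Q(3)=-459.
So the global minimum of g is P(0) + Q(3) = 0 − 459 = -459, attained at (0, 3).

-459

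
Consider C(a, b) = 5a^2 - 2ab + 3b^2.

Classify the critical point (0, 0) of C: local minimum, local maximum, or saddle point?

The Hessian of C is constant: H = [[10, -2], [-2, 6]].
det(H) = 10·6 − (-2)² = 56.
det(H) > 0 and tr(H) = 16 > 0, so H is positive definite and the point is a local minimum.

local minimum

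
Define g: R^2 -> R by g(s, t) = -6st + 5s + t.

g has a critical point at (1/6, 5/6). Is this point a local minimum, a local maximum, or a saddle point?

saddle point

The Hessian of g is constant: H = [[0, -6], [-6, 0]].
det(H) = 0·0 − (-6)² = -36.
Since det(H) < 0, H is indefinite and the critical point is a saddle point.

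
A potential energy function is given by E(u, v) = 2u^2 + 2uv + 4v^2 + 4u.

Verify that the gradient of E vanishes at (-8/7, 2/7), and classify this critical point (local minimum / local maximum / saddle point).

∇E = (4u + 2v + 4, 2u + 8v); substituting (-8/7, 2/7) gives ∇E = (0, 0), so (-8/7, 2/7) is indeed a critical point.
The Hessian of E is constant: H = [[4, 2], [2, 8]].
det(H) = 4·8 − 2² = 28.
det(H) > 0 and tr(H) = 12 > 0, so H is positive definite and the point is a local minimum.

local minimum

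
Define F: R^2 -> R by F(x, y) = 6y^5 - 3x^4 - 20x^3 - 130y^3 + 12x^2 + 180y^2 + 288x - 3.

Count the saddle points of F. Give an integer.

F separates as a function of x plus a function of y, so ∇F=0 decouples.
∂F/∂x = -12(x - 2)(x + 3)(x + 4) = 0 at x ∈ {-4, -3, 2}; ∂F/∂y = 30y(y - 3)(y - 1)(y + 4) = 0 at y ∈ {-4, 0, 1, 3}.
The Hessian is diagonal: diag(F_xx, F_yy). Second derivatives: F_xx(-4)=-72, F_xx(-3)=60, F_xx(2)=-360; F_yy(-4)=-4200, F_yy(0)=360, F_yy(1)=-300, F_yy(3)=1260.
Saddle points occur where the two diagonal entries have opposite signs: (-4, 0), (-4, 3), (-3, -4), (-3, 1), (2, 0), (2, 3). Count: 6.

6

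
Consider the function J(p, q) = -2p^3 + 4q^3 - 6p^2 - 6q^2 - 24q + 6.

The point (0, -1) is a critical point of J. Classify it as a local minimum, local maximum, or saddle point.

local maximum

The mixed partial ∂²J/∂p∂q is 0, so the Hessian at any point is diag(J_pp, J_qq) = diag(-12(p + 1), 12(2q - 1)).
At (0, -1): H = diag(-12, -36).
Both eigenvalues are negative, so H is negative definite: a local maximum.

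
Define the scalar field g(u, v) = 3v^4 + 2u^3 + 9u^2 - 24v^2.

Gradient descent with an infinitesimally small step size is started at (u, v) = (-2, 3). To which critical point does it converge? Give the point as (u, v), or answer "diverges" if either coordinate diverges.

(0, 2)

g is separable, so gradient descent decouples: u follows -∂g/∂u, v follows -∂g/∂v.
∂g/∂u = 6u(u + 3); at u=-2 this is -12, so u increases.
∂g/∂v = 12v(v - 2)(v + 2); at v=3 this is 180, so v decreases.
u converges to its nearest critical value 0 (a local min of the u-part); v converges to 2. The iterate converges to (0, 2).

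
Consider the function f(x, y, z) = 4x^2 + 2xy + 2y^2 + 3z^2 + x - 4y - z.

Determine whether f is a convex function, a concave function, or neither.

convex

f is quadratic, so its Hessian is the constant matrix H = [[8, 2, 0], [2, 4, 0], [0, 0, 6]].
Leading principal minors: 8, 28, 168.
All positive ⇒ H ≻ 0 ⇒ convex.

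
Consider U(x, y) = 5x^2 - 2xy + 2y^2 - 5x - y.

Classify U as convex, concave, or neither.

U is quadratic, so its Hessian is the constant matrix H = [[10, -2], [-2, 4]].
det(H) = 36, tr(H) = 14.
det(H) > 0 and tr(H) > 0, so H is positive definite everywhere: convex.

convex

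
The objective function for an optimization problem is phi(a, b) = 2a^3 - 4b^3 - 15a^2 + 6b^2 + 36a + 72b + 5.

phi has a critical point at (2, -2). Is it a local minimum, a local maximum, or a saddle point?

The mixed partial ∂²phi/∂a∂b is 0, so the Hessian at any point is diag(phi_aa, phi_bb) = diag(6(2a - 5), 12(-2b + 1)).
At (2, -2): H = diag(-6, 60).
The eigenvalues have opposite signs, so H is indefinite: a saddle point.

saddle point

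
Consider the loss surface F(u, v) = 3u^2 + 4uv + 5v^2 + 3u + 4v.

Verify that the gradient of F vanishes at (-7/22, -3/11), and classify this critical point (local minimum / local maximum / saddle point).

local minimum

∇F = (6u + 4v + 3, 4u + 10v + 4); substituting (-7/22, -3/11) gives ∇F = (0, 0), so (-7/22, -3/11) is indeed a critical point.
The Hessian of F is constant: H = [[6, 4], [4, 10]].
det(H) = 6·10 − 4² = 44.
det(H) > 0 and tr(H) = 16 > 0, so H is positive definite and the point is a local minimum.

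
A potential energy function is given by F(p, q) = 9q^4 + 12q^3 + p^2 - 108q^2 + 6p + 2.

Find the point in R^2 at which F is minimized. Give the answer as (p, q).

(-3, -3)

F(p,q) separates as A(p) + B(q) + 2, so its minimum is min A + min B + 2.
A'(p) = 2p + 6 vanishes at p ∈ {-3}; B'(q) = 36q(q - 2)(q + 3) vanishes at q ∈ {-3, 0, 2}.
Local minima of A (where A''>0): A(-3)=-9. Local minima of B: B(-3)=-567, B(2)=-192.
So the global minimum of F is A(-3) + B(-3) + 2 = -9 − 567 + 2 = -574, attained at (-3, -3).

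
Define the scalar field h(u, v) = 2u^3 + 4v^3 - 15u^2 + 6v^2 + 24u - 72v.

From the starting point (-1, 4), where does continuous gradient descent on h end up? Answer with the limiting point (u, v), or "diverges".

diverges

h is separable, so gradient descent decouples: u follows -∂h/∂u, v follows -∂h/∂v.
∂h/∂u = 6(u - 4)(u - 1); at u=-1 this is 60, so u decreases.
∂h/∂v = 12(v - 2)(v + 3); at v=4 this is 168, so v decreases.
The u-coordinate has no critical point in that direction and runs off to infinity.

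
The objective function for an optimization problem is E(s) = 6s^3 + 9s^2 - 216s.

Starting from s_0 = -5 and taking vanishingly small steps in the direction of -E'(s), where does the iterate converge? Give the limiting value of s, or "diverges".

diverges

E'(s) = 18(s - 3)(s + 4), so E'(-5) = 144.
Gradient descent moves in the -E' direction, i.e. s is decreasing.
There is no critical point below s=-5, and E' keeps the same sign, so the iterate runs off to −∞.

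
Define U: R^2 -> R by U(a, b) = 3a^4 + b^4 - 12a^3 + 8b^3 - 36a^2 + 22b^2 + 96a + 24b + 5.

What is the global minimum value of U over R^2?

-196

U(a,b) separates as P(a) + Q(b) + 5, so its minimum is min P + min Q + 5.
P'(a) = 12(a - 4)(a - 1)(a + 2) vanishes at a ∈ {-2, 1, 4}; Q'(b) = 4(b + 1)(b + 2)(b + 3) vanishes at b ∈ {-3, -2, -1}.
Local minima of P (where P''>0): P(-2)=-192, P(4)=-192. Local minima of Q: Q(-3)=-9, Q(-1)=-9.
So the global minimum of U is P(-2) + Q(-3) + 5 = -192 − 9 + 5 = -196, attained at (-2, -3).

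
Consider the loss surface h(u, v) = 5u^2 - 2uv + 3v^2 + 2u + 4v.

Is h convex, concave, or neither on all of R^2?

h is quadratic, so its Hessian is the constant matrix H = [[10, -2], [-2, 6]].
det(H) = 56, tr(H) = 16.
det(H) > 0 and tr(H) > 0, so H is positive definite everywhere: convex.

convex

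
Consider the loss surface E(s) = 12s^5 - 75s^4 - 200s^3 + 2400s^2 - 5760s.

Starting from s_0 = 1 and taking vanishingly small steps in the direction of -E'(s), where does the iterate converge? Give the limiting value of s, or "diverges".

2

E'(s) = 60(s - 4)(s - 3)(s - 2)(s + 4), so E'(1) = -1800.
Gradient descent moves in the -E' direction, i.e. s is increasing.
The nearest critical point in that direction is s = 2, where E'' = 720 > 0 (a local minimum). The iterate converges there.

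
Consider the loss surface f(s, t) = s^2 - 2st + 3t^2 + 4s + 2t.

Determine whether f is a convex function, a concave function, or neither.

convex

f is quadratic, so its Hessian is the constant matrix H = [[2, -2], [-2, 6]].
det(H) = 8, tr(H) = 8.
det(H) > 0 and tr(H) > 0, so H is positive definite everywhere: convex.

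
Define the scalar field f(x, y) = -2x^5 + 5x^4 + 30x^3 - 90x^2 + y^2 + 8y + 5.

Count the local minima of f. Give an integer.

2

f separates as a function of x plus a function of y, so ∇f=0 decouples.
∂f/∂x = -10x(x - 3)(x - 2)(x + 3) = 0 at x ∈ {-3, 0, 2, 3}; ∂f/∂y = 2(y + 4) = 0 at y ∈ {-4}.
The Hessian is diagonal: diag(f_xx, f_yy). Second derivatives: f_xx(-3)=900, f_xx(0)=-180, f_xx(2)=100, f_xx(3)=-180; f_yy(-4)=2.
Local minima occur where both diagonal entries positive: (-3, -4), (2, -4). Count: 2.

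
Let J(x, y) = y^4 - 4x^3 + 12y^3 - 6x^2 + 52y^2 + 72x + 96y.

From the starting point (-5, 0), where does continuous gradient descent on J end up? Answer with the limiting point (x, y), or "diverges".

(-3, -2)

J is separable, so gradient descent decouples: x follows -∂J/∂x, y follows -∂J/∂y.
∂J/∂x = -12(x - 2)(x + 3); at x=-5 this is -168, so x increases.
∂J/∂y = 4(y + 2)(y + 3)(y + 4); at y=0 this is 96, so y decreases.
x converges to its nearest critical value -3 (a local min of the x-part); y converges to -2. The iterate converges to (-3, -2).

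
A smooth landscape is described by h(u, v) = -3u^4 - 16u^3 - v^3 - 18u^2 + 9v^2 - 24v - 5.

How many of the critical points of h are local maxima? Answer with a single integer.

h separates as a function of u plus a function of v, so ∇h=0 decouples.
∂h/∂u = -12u(u + 1)(u + 3) = 0 at u ∈ {-3, -1, 0}; ∂h/∂v = -3(v - 4)(v - 2) = 0 at v ∈ {2, 4}.
The Hessian is diagonal: diag(h_uu, h_vv). Second derivatives: h_uu(-3)=-72, h_uu(-1)=24, h_uu(0)=-36; h_vv(2)=6, h_vv(4)=-6.
Local maxima occur where both diagonal entries negative: (-3, 4), (0, 4). Count: 2.

2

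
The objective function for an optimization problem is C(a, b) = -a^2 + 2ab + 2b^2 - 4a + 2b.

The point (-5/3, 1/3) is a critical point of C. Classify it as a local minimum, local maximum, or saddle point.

saddle point

The Hessian of C is constant: H = [[-2, 2], [2, 4]].
det(H) = (-2)·4 − 2² = -12.
Since det(H) < 0, H is indefinite and the critical point is a saddle point.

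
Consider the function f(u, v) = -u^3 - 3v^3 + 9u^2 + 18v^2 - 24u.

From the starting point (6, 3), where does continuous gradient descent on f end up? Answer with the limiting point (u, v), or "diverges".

diverges

f is separable, so gradient descent decouples: u follows -∂f/∂u, v follows -∂f/∂v.
∂f/∂u = -3(u - 4)(u - 2); at u=6 this is -24, so u increases.
∂f/∂v = -9v(v - 4); at v=3 this is 27, so v decreases.
The u-coordinate has no critical point in that direction and runs off to infinity.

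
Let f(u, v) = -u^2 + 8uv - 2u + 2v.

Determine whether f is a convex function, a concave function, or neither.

f is quadratic, so its Hessian is the constant matrix H = [[-2, 8], [8, 0]].
det(H) = -64, tr(H) = -2.
det(H) < 0, so H is indefinite: neither convex nor concave.

neither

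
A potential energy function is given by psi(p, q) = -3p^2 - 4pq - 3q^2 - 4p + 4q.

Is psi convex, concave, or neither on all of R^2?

psi is quadratic, so its Hessian is the constant matrix H = [[-6, -4], [-4, -6]].
det(H) = 20, tr(H) = -12.
det(H) > 0 and tr(H) < 0, so H is negative definite everywhere: concave.

concave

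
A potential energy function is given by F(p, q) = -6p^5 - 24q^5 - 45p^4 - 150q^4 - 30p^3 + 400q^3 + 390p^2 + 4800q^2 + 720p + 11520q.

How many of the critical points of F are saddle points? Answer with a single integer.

F separates as a function of p plus a function of q, so ∇F=0 decouples.
∂F/∂p = -30(p - 2)(p + 1)(p + 3)(p + 4) = 0 at p ∈ {-4, -3, -1, 2}; ∂F/∂q = -120(q - 4)(q + 2)(q + 3)(q + 4) = 0 at q ∈ {-4, -3, -2, 4}.
The Hessian is diagonal: diag(F_pp, F_qq). Second derivatives: F_pp(-4)=540, F_pp(-3)=-300, F_pp(-1)=540, F_pp(2)=-2700; F_qq(-4)=1920, F_qq(-3)=-840, F_qq(-2)=1440, F_qq(4)=-40320.
Saddle points occur where the two diagonal entries have opposite signs: (-4, -3), (-4, 4), (-3, -4), (-3, -2), (-1, -3), (-1, 4), (2, -4), (2, -2). Count: 8.

8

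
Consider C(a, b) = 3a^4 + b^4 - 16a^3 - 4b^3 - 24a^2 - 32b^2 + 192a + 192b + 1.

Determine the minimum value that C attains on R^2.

-1071

C(a,b) separates as P(a) + Q(b) + 1, so its minimum is min P + min Q + 1.
P'(a) = 12(a - 4)(a - 2)(a + 2) vanishes at a ∈ {-2, 2, 4}; Q'(b) = 4(b - 4)(b - 3)(b + 4) vanishes at b ∈ {-4, 3, 4}.
Local minima of P (where P''>0): P(-2)=-304, P(4)=128. Local minima of Q: Q(-4)=-768, Q(4)=256.
So the global minimum of C is P(-2) + Q(-4) + 1 = -304 − 768 + 1 = -1071, attained at (-2, -4).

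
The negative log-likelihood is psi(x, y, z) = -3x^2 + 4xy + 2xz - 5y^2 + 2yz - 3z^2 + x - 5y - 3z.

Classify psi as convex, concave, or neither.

psi is quadratic, so its Hessian is the constant matrix H = [[-6, 4, 2], [4, -10, 2], [2, 2, -6]].
Leading principal minors: -6, 44, -168.
Signs alternate −, +, − ⇒ H ≺ 0 ⇒ concave.

concave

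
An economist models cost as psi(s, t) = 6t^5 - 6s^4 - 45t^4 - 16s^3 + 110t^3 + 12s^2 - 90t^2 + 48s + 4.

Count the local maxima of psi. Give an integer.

psi separates as a function of s plus a function of t, so ∇psi=0 decouples.
∂psi/∂s = -24(s - 1)(s + 1)(s + 2) = 0 at s ∈ {-2, -1, 1}; ∂psi/∂t = 30t(t - 3)(t - 2)(t - 1) = 0 at t ∈ {0, 1, 2, 3}.
The Hessian is diagonal: diag(psi_ss, psi_tt). Second derivatives: psi_ss(-2)=-72, psi_ss(-1)=48, psi_ss(1)=-144; psi_tt(0)=-180, psi_tt(1)=60, psi_tt(2)=-60, psi_tt(3)=180.
Local maxima occur where both diagonal entries negative: (-2, 0), (-2, 2), (1, 0), (1, 2). Count: 4.

4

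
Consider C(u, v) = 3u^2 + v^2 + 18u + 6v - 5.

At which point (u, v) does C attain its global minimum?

C(u,v) separates as P(u) + Q(v) − 5, so its minimum is min P + min Q − 5.
P'(u) = 6u + 18 vanishes at u ∈ {-3}; Q'(v) = 2v + 6 vanishes at v ∈ {-3}.
Local minima of P (where P''>0): P(-3)=-27. Local minima of Q: Q(-3)=-9.
So the global minimum of C is P(-3) + Q(-3) − 5 = -27 − 9 − 5 = -41, attained at (-3, -3).

(-3, -3)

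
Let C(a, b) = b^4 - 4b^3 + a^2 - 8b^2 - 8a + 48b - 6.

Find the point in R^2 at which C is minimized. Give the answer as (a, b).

(4, -2)

C(a,b) separates as P(a) + Q(b) − 6, so its minimum is min P + min Q − 6.
P'(a) = 2a - 8 vanishes at a ∈ {4}; Q'(b) = 4(b - 3)(b - 2)(b + 2) vanishes at b ∈ {-2, 2, 3}.
Local minima of P (where P''>0): P(4)=-16. Local minima of Q: Q(-2)=-80, Q(3)=45.
So the global minimum of C is P(4) + Q(-2) − 6 = -16 − 80 − 6 = -102, attained at (4, -2).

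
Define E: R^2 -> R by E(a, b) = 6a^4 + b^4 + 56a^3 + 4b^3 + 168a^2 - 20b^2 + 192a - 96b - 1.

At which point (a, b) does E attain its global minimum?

(-4, 3)

E(a,b) separates as P(a) + Q(b) − 1, so its minimum is min P + min Q − 1.
P'(a) = 24(a + 1)(a + 2)(a + 4) vanishes at a ∈ {-4, -2, -1}; Q'(b) = 4(b - 3)(b + 2)(b + 4) vanishes at b ∈ {-4, -2, 3}.
Local minima of P (where P''>0): P(-4)=-128, P(-1)=-74. Local minima of Q: Q(-4)=64, Q(3)=-279.
So the global minimum of E is P(-4) + Q(3) − 1 = -128 − 279 − 1 = -408, attained at (-4, 3).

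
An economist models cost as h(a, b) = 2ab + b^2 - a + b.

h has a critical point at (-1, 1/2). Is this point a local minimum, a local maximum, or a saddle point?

saddle point

The Hessian of h is constant: H = [[0, 2], [2, 2]].
det(H) = 0·2 − 2² = -4.
Since det(H) < 0, H is indefinite and the critical point is a saddle point.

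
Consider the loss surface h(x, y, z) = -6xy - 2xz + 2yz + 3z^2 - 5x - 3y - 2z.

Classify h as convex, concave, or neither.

neither

h is quadratic, so its Hessian is the constant matrix H = [[0, -6, -2], [-6, 0, 2], [-2, 2, 6]].
Leading principal minors: 0, -36, -168.
Neither pattern holds ⇒ H is indefinite ⇒ neither convex nor concave.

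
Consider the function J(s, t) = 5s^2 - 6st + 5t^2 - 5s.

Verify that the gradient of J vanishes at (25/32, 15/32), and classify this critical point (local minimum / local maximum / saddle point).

∇J = (10s - 6t - 5, -6s + 10t); substituting (25/32, 15/32) gives ∇J = (0, 0), so (25/32, 15/32) is indeed a critical point.
The Hessian of J is constant: H = [[10, -6], [-6, 10]].
det(H) = 10·10 − (-6)² = 64.
det(H) > 0 and tr(H) = 20 > 0, so H is positive definite and the point is a local minimum.

local minimum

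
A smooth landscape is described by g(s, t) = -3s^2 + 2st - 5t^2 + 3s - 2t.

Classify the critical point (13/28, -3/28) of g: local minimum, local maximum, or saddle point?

local maximum

The Hessian of g is constant: H = [[-6, 2], [2, -10]].
det(H) = (-6)·(-10) − 2² = 56.
det(H) > 0 and tr(H) = -16 < 0, so H is negative definite and the point is a local maximum.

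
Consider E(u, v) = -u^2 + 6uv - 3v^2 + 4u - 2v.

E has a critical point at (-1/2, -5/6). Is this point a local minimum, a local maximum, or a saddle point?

The Hessian of E is constant: H = [[-2, 6], [6, -6]].
det(H) = (-2)·(-6) − 6² = -24.
Since det(H) < 0, H is indefinite and the critical point is a saddle point.

saddle point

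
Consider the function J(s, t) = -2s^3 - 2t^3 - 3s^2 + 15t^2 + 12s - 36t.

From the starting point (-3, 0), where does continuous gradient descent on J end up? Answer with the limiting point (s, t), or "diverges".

J is separable, so gradient descent decouples: s follows -∂J/∂s, t follows -∂J/∂t.
∂J/∂s = -6(s - 1)(s + 2); at s=-3 this is -24, so s increases.
∂J/∂t = -6(t - 3)(t - 2); at t=0 this is -36, so t increases.
s converges to its nearest critical value -2 (a local min of the s-part); t converges to 2. The iterate converges to (-2, 2).

(-2, 2)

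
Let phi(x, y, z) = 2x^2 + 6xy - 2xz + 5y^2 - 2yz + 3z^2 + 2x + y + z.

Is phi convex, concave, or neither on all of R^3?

phi is quadratic, so its Hessian is the constant matrix H = [[4, 6, -2], [6, 10, -2], [-2, -2, 6]].
Leading principal minors: 4, 4, 16.
All positive ⇒ H ≻ 0 ⇒ convex.

convex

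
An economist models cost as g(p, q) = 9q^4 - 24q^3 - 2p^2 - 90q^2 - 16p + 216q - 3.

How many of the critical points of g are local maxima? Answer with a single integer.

g separates as a function of p plus a function of q, so ∇g=0 decouples.
∂g/∂p = -4(p + 4) = 0 at p ∈ {-4}; ∂g/∂q = 36(q - 3)(q - 1)(q + 2) = 0 at q ∈ {-2, 1, 3}.
The Hessian is diagonal: diag(g_pp, g_qq). Second derivatives: g_pp(-4)=-4; g_qq(-2)=540, g_qq(1)=-216, g_qq(3)=360.
Local maxima occur where both diagonal entries negative: (-4, 1). Count: 1.

1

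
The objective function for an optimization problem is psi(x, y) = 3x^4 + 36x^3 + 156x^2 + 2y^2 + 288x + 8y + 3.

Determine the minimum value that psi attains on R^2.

psi(x,y) separates as P(x) + Q(y) + 3, so its minimum is min P + min Q + 3.
P'(x) = 12(x + 2)(x + 3)(x + 4) vanishes at x ∈ {-4, -3, -2}; Q'(y) = 4y + 8 vanishes at y ∈ {-2}.
Local minima of P (where P''>0): P(-4)=-192, P(-2)=-192. Local minima of Q: Q(-2)=-8.
So the global minimum of psi is P(-4) + Q(-2) + 3 = -192 − 8 + 3 = -197, attained at (-4, -2).

-197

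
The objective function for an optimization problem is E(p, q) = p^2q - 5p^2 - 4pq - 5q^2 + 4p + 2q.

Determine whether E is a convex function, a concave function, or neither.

neither

The term p^2q is cubic, so the Hessian is not constant.
∂²E/∂p² = 2q - 10, which takes both signs as q varies (negative for sufficiently negative q). A diagonal entry of the Hessian changing sign means the Hessian is neither positive- nor negative-semidefinite on all of R^2.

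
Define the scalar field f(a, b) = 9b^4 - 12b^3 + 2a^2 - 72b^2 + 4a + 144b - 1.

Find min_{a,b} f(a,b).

f(a,b) separates as P(a) + Q(b) − 1, so its minimum is min P + min Q − 1.
P'(a) = 4a + 4 vanishes at a ∈ {-1}; Q'(b) = 36(b - 2)(b - 1)(b + 2) vanishes at b ∈ {-2, 1, 2}.
Local minima of P (where P''>0): P(-1)=-2. Local minima of Q: Q(-2)=-336, Q(2)=48.
So the global minimum of f is P(-1) + Q(-2) − 1 = -2 − 336 − 1 = -339, attained at (-1, -2).

-339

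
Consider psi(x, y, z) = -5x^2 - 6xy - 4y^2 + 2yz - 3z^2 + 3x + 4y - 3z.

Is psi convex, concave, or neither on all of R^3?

psi is quadratic, so its Hessian is the constant matrix H = [[-10, -6, 0], [-6, -8, 2], [0, 2, -6]].
Leading principal minors: -10, 44, -224.
Signs alternate −, +, − ⇒ H ≺ 0 ⇒ concave.

concave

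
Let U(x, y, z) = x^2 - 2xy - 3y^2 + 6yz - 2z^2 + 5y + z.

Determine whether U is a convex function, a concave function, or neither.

U is quadratic, so its Hessian is the constant matrix H = [[2, -2, 0], [-2, -6, 6], [0, 6, -4]].
Leading principal minors: 2, -16, -8.
Neither pattern holds ⇒ H is indefinite ⇒ neither convex nor concave.

neither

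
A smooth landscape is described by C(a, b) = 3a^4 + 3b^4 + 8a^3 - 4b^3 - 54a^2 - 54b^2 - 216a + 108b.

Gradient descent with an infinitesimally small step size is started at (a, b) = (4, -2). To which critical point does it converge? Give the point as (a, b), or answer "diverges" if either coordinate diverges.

(3, -3)

C is separable, so gradient descent decouples: a follows -∂C/∂a, b follows -∂C/∂b.
∂C/∂a = 12(a - 3)(a + 2)(a + 3); at a=4 this is 504, so a decreases.
∂C/∂b = 12(b - 3)(b - 1)(b + 3); at b=-2 this is 180, so b decreases.
a converges to its nearest critical value 3 (a local min of the a-part); b converges to -3. The iterate converges to (3, -3).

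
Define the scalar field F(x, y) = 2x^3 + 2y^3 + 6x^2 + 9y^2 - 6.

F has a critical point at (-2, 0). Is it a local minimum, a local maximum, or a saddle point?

saddle point

The mixed partial ∂²F/∂x∂y is 0, so the Hessian at any point is diag(F_xx, F_yy) = diag(12(x + 1), 6(2y + 3)).
At (-2, 0): H = diag(-12, 18).
The eigenvalues have opposite signs, so H is indefinite: a saddle point.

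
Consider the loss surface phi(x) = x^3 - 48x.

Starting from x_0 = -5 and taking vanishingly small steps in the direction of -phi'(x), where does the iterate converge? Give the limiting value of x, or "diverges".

diverges

phi'(x) = 3(x - 4)(x + 4), so phi'(-5) = 27.
Gradient descent moves in the -phi' direction, i.e. x is decreasing.
There is no critical point below x=-5, and phi' keeps the same sign, so the iterate runs off to −∞.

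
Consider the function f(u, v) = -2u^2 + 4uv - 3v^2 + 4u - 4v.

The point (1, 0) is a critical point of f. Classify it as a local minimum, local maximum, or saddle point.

The Hessian of f is constant: H = [[-4, 4], [4, -6]].
det(H) = (-4)·(-6) − 4² = 8.
det(H) > 0 and tr(H) = -10 < 0, so H is negative definite and the point is a local maximum.

local maximum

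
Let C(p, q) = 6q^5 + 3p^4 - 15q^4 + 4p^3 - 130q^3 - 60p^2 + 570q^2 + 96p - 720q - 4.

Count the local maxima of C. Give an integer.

2

C separates as a function of p plus a function of q, so ∇C=0 decouples.
∂C/∂p = 12(p - 2)(p - 1)(p + 4) = 0 at p ∈ {-4, 1, 2}; ∂C/∂q = 30(q - 3)(q - 2)(q - 1)(q + 4) = 0 at q ∈ {-4, 1, 2, 3}.
The Hessian is diagonal: diag(C_pp, C_qq). Second derivatives: C_pp(-4)=360, C_pp(1)=-60, C_pp(2)=72; C_qq(-4)=-6300, C_qq(1)=300, C_qq(2)=-180, C_qq(3)=420.
Local maxima occur where both diagonal entries negative: (1, -4), (1, 2). Count: 2.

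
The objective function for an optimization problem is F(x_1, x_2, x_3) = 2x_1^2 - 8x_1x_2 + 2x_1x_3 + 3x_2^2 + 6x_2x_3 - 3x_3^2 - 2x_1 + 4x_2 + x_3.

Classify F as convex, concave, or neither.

F is quadratic, so its Hessian is the constant matrix H = [[4, -8, 2], [-8, 6, 6], [2, 6, -6]].
Leading principal minors: 4, -40, -120.
Neither pattern holds ⇒ H is indefinite ⇒ neither convex nor concave.

neither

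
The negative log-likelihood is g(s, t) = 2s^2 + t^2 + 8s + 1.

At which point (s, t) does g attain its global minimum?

(-2, 0)

g(s,t) separates as P(s) + Q(t) + 1, so its minimum is min P + min Q + 1.
P'(s) = 4s + 8 vanishes at s ∈ {-2}; Q'(t) = 2t vanishes at t ∈ {0}.
Local minima of P (where P''>0): P(-2)=-8. Local minima of Q: Q(0)=0.
So the global minimum of g is P(-2) + Q(0) + 1 = -8 + 0 + 1 = -7, attained at (-2, 0).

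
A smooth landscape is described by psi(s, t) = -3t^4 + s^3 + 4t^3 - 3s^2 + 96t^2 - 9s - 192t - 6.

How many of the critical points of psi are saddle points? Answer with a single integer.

3

psi separates as a function of s plus a function of t, so ∇psi=0 decouples.
∂psi/∂s = 3(s - 3)(s + 1) = 0 at s ∈ {-1, 3}; ∂psi/∂t = -12(t - 4)(t - 1)(t + 4) = 0 at t ∈ {-4, 1, 4}.
The Hessian is diagonal: diag(psi_ss, psi_tt). Second derivatives: psi_ss(-1)=-12, psi_ss(3)=12; psi_tt(-4)=-480, psi_tt(1)=180, psi_tt(4)=-288.
Saddle points occur where the two diagonal entries have opposite signs: (-1, 1), (3, -4), (3, 4). Count: 3.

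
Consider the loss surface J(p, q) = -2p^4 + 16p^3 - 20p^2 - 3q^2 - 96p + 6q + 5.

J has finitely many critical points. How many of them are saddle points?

1

J separates as a function of p plus a function of q, so ∇J=0 decouples.
∂J/∂p = -8(p - 4)(p - 3)(p + 1) = 0 at p ∈ {-1, 3, 4}; ∂J/∂q = -6(q - 1) = 0 at q ∈ {1}.
The Hessian is diagonal: diag(J_pp, J_qq). Second derivatives: J_pp(-1)=-160, J_pp(3)=32, J_pp(4)=-40; J_qq(1)=-6.
Saddle points occur where the two diagonal entries have opposite signs: (3, 1). Count: 1.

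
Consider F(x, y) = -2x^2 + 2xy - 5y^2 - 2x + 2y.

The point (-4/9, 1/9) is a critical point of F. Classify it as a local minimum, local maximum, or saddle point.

local maximum

The Hessian of F is constant: H = [[-4, 2], [2, -10]].
det(H) = (-4)·(-10) − 2² = 36.
det(H) > 0 and tr(H) = -14 < 0, so H is negative definite and the point is a local maximum.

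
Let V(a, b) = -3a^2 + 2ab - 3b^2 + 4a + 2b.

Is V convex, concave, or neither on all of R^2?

concave

V is quadratic, so its Hessian is the constant matrix H = [[-6, 2], [2, -6]].
det(H) = 32, tr(H) = -12.
det(H) > 0 and tr(H) < 0, so H is negative definite everywhere: concave.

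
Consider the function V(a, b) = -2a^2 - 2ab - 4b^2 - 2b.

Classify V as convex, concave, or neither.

concave

V is quadratic, so its Hessian is the constant matrix H = [[-4, -2], [-2, -8]].
det(H) = 28, tr(H) = -12.
det(H) > 0 and tr(H) < 0, so H is negative definite everywhere: concave.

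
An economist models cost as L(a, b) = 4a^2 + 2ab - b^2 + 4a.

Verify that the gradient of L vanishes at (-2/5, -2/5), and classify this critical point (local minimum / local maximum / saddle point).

saddle point

∇L = (8a + 2b + 4, 2a - 2b); substituting (-2/5, -2/5) gives ∇L = (0, 0), so (-2/5, -2/5) is indeed a critical point.
The Hessian of L is constant: H = [[8, 2], [2, -2]].
det(H) = 8·(-2) − 2² = -20.
Since det(H) < 0, H is indefinite and the critical point is a saddle point.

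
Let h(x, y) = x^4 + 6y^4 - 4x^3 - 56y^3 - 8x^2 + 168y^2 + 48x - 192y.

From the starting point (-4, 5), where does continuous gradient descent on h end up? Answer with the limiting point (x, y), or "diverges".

h is separable, so gradient descent decouples: x follows -∂h/∂x, y follows -∂h/∂y.
∂h/∂x = 4(x - 3)(x - 2)(x + 2); at x=-4 this is -336, so x increases.
∂h/∂y = 24(y - 4)(y - 2)(y - 1); at y=5 this is 288, so y decreases.
x converges to its nearest critical value -2 (a local min of the x-part); y converges to 4. The iterate converges to (-2, 4).

(-2, 4)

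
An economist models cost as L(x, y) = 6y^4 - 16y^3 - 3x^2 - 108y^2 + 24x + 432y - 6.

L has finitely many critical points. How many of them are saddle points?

2

L separates as a function of x plus a function of y, so ∇L=0 decouples.
∂L/∂x = -6(x - 4) = 0 at x ∈ {4}; ∂L/∂y = 24(y - 3)(y - 2)(y + 3) = 0 at y ∈ {-3, 2, 3}.
The Hessian is diagonal: diag(L_xx, L_yy). Second derivatives: L_xx(4)=-6; L_yy(-3)=720, L_yy(2)=-120, L_yy(3)=144.
Saddle points occur where the two diagonal entries have opposite signs: (4, -3), (4, 3). Count: 2.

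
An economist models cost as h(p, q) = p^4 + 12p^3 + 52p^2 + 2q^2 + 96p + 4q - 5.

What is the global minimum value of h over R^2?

h(p,q) separates as A(p) + B(q) − 5, so its minimum is min A + min B − 5.
A'(p) = 4(p + 2)(p + 3)(p + 4) vanishes at p ∈ {-4, -3, -2}; B'(q) = 4q + 4 vanishes at q ∈ {-1}.
Local minima of A (where A''>0): A(-4)=-64, A(-2)=-64. Local minima of B: B(-1)=-2.
So the global minimum of h is A(-4) + B(-1) − 5 = -64 − 2 − 5 = -71, attained at (-4, -1).

-71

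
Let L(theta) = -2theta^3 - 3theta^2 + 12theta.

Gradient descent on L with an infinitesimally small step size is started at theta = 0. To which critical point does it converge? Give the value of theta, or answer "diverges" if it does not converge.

-2

L'(theta) = -6(theta - 1)(theta + 2), so L'(0) = 12.
Gradient descent moves in the -L' direction, i.e. theta is decreasing.
The nearest critical point in that direction is theta = -2, where L'' = 18 > 0 (a local minimum). The iterate converges there.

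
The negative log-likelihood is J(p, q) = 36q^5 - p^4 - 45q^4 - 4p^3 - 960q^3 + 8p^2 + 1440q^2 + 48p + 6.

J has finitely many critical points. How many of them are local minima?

2

J separates as a function of p plus a function of q, so ∇J=0 decouples.
∂J/∂p = -4(p - 2)(p + 2)(p + 3) = 0 at p ∈ {-3, -2, 2}; ∂J/∂q = 180q(q - 4)(q - 1)(q + 4) = 0 at q ∈ {-4, 0, 1, 4}.
The Hessian is diagonal: diag(J_pp, J_qq). Second derivatives: J_pp(-3)=-20, J_pp(-2)=16, J_pp(2)=-80; J_qq(-4)=-28800, J_qq(0)=2880, J_qq(1)=-2700, J_qq(4)=17280.
Local minima occur where both diagonal entries positive: (-2, 0), (-2, 4). Count: 2.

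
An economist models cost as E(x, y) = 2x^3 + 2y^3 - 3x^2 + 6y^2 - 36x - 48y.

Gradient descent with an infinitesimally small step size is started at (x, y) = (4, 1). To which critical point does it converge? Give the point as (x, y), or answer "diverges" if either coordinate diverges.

(3, 2)

E is separable, so gradient descent decouples: x follows -∂E/∂x, y follows -∂E/∂y.
∂E/∂x = 6(x - 3)(x + 2); at x=4 this is 36, so x decreases.
∂E/∂y = 6(y - 2)(y + 4); at y=1 this is -30, so y increases.
x converges to its nearest critical value 3 (a local min of the x-part); y converges to 2. The iterate converges to (3, 2).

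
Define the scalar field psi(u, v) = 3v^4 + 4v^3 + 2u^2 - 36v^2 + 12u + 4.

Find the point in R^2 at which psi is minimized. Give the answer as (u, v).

(-3, -3)

psi(u,v) separates as P(u) + Q(v) + 4, so its minimum is min P + min Q + 4.
P'(u) = 4u + 12 vanishes at u ∈ {-3}; Q'(v) = 12v(v - 2)(v + 3) vanishes at v ∈ {-3, 0, 2}.
Local minima of P (where P''>0): P(-3)=-18. Local minima of Q: Q(-3)=-189, Q(2)=-64.
So the global minimum of psi is P(-3) + Q(-3) + 4 = -18 − 189 + 4 = -203, attained at (-3, -3).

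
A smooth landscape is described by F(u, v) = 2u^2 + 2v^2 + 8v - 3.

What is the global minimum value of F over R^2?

F(u,v) separates as P(u) + Q(v) − 3, so its minimum is min P + min Q − 3.
P'(u) = 4u vanishes at u ∈ {0}; Q'(v) = 4v + 8 vanishes at v ∈ {-2}.
Local minima of P (where P''>0): P(0)=0. Local minima of Q: Q(-2)=-8.
So the global minimum of F is P(0) + Q(-2) − 3 = 0 − 8 − 3 = -11, attained at (0, -2).

-11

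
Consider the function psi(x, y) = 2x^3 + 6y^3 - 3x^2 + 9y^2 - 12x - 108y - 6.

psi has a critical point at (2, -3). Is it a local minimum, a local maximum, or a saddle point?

The mixed partial ∂²psi/∂x∂y is 0, so the Hessian at any point is diag(psi_xx, psi_yy) = diag(6(2x - 1), 18(2y + 1)).
At (2, -3): H = diag(18, -90).
The eigenvalues have opposite signs, so H is indefinite: a saddle point.

saddle point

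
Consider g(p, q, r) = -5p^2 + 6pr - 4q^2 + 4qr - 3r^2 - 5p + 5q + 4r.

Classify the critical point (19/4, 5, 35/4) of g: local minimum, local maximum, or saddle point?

local maximum

The Hessian is constant: H = [[-10, 0, 6], [0, -8, 4], [6, 4, -6]].
Leading principal minors: Δ₁ = -10, Δ₂ = 80, Δ₃ = -32.
The minors alternate sign starting negative (−, +, −), so H is negative definite: a local maximum.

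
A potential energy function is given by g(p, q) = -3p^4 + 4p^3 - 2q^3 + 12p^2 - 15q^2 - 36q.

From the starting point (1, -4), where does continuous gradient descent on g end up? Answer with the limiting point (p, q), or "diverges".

(0, -3)

g is separable, so gradient descent decouples: p follows -∂g/∂p, q follows -∂g/∂q.
∂g/∂p = -12p(p - 2)(p + 1); at p=1 this is 24, so p decreases.
∂g/∂q = -6(q + 2)(q + 3); at q=-4 this is -12, so q increases.
p converges to its nearest critical value 0 (a local min of the p-part); q converges to -3. The iterate converges to (0, -3).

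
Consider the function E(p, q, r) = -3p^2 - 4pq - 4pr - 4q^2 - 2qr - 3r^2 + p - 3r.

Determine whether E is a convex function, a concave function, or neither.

concave

E is quadratic, so its Hessian is the constant matrix H = [[-6, -4, -4], [-4, -8, -2], [-4, -2, -6]].
Leading principal minors: -6, 32, -104.
Signs alternate −, +, − ⇒ H ≺ 0 ⇒ concave.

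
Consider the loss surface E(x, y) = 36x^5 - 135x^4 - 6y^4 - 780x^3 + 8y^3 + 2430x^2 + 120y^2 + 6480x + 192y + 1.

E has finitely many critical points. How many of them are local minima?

2

E separates as a function of x plus a function of y, so ∇E=0 decouples.
∂E/∂x = 180(x - 4)(x - 3)(x + 1)(x + 3) = 0 at x ∈ {-3, -1, 3, 4}; ∂E/∂y = -24(y - 4)(y + 1)(y + 2) = 0 at y ∈ {-2, -1, 4}.
The Hessian is diagonal: diag(E_xx, E_yy). Second derivatives: E_xx(-3)=-15120, E_xx(-1)=7200, E_xx(3)=-4320, E_xx(4)=6300; E_yy(-2)=-144, E_yy(-1)=120, E_yy(4)=-720.
Local minima occur where both diagonal entries positive: (-1, -1), (4, -1). Count: 2.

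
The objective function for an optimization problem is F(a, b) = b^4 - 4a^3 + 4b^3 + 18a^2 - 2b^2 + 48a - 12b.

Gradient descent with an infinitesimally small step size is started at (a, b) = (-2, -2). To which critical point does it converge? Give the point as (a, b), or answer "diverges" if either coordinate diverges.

F is separable, so gradient descent decouples: a follows -∂F/∂a, b follows -∂F/∂b.
∂F/∂a = -12(a - 4)(a + 1); at a=-2 this is -72, so a increases.
∂F/∂b = 4(b - 1)(b + 1)(b + 3); at b=-2 this is 12, so b decreases.
a converges to its nearest critical value -1 (a local min of the a-part); b converges to -3. The iterate converges to (-1, -3).

(-1, -3)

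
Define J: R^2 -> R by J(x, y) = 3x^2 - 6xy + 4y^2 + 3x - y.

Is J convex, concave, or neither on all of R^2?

convex

J is quadratic, so its Hessian is the constant matrix H = [[6, -6], [-6, 8]].
det(H) = 12, tr(H) = 14.
det(H) > 0 and tr(H) > 0, so H is positive definite everywhere: convex.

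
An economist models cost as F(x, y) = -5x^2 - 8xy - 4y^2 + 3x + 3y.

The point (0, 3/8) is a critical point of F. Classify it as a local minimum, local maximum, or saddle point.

local maximum

The Hessian of F is constant: H = [[-10, -8], [-8, -8]].
det(H) = (-10)·(-8) − (-8)² = 16.
det(H) > 0 and tr(H) = -18 < 0, so H is negative definite and the point is a local maximum.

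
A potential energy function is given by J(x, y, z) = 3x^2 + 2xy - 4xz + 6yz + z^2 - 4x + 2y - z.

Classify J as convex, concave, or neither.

J is quadratic, so its Hessian is the constant matrix H = [[6, 2, -4], [2, 0, 6], [-4, 6, 2]].
Leading principal minors: 6, -4, -320.
Neither pattern holds ⇒ H is indefinite ⇒ neither convex nor concave.

neither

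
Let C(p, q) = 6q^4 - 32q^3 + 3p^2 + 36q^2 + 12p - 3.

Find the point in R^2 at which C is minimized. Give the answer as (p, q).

(-2, 3)

C(p,q) separates as A(p) + B(q) − 3, so its minimum is min A + min B − 3.
A'(p) = 6p + 12 vanishes at p ∈ {-2}; B'(q) = 24q(q - 3)(q - 1) vanishes at q ∈ {0, 1, 3}.
Local minima of A (where A''>0): A(-2)=-12. Local minima of B: B(0)=0, B(3)=-54.
So the global minimum of C is A(-2) + B(3) − 3 = -12 − 54 − 3 = -69, attained at (-2, 3).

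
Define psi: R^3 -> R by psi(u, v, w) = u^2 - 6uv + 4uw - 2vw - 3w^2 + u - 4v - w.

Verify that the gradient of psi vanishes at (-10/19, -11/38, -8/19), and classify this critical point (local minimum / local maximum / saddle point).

saddle point

∇psi = (2u - 6v + 4w + 1, -6u - 2w - 4, 4u - 2v - 6w - 1); substituting (-10/19, -11/38, -8/19) gives ∇psi = (0, 0, 0), so (-10/19, -11/38, -8/19) is indeed a critical point.
The Hessian is constant: H = [[2, -6, 4], [-6, 0, -2], [4, -2, -6]].
Leading principal minors: Δ₁ = 2, Δ₂ = -36, Δ₃ = 304.
The minors fit neither the all-positive nor the alternating-sign pattern, so H is indefinite: a saddle point.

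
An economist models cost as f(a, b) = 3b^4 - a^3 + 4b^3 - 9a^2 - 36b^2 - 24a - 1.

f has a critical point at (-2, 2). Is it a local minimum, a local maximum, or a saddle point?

saddle point

The mixed partial ∂²f/∂a∂b is 0, so the Hessian at any point is diag(f_aa, f_bb) = diag(-6(a + 3), 12(3b^2 + 2b - 6)).
At (-2, 2): H = diag(-6, 120).
The eigenvalues have opposite signs, so H is indefinite: a saddle point.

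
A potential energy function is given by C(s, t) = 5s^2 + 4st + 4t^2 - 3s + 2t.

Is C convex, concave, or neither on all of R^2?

C is quadratic, so its Hessian is the constant matrix H = [[10, 4], [4, 8]].
det(H) = 64, tr(H) = 18.
det(H) > 0 and tr(H) > 0, so H is positive definite everywhere: convex.

convex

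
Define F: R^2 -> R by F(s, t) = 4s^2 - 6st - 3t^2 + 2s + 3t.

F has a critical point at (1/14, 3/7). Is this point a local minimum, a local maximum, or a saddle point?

saddle point

The Hessian of F is constant: H = [[8, -6], [-6, -6]].
det(H) = 8·(-6) − (-6)² = -84.
Since det(H) < 0, H is indefinite and the critical point is a saddle point.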